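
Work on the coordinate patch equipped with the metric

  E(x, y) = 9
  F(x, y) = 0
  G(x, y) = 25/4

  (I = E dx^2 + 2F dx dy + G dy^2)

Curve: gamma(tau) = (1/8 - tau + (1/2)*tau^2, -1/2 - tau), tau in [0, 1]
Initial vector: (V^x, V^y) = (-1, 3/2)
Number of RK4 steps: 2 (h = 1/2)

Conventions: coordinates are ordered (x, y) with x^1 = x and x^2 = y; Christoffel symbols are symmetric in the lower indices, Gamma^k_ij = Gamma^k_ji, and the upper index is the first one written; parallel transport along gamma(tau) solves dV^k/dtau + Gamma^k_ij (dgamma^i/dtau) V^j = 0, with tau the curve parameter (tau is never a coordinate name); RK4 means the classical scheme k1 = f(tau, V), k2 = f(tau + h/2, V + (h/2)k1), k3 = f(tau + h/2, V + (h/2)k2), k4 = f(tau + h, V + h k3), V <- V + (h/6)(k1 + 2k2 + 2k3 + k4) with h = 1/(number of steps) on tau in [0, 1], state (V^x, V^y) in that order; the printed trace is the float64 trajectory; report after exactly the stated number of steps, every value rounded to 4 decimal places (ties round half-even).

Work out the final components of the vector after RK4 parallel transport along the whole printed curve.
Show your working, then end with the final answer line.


gamma'(tau) = (-1 + tau, -1); f(tau, V)^k = -Gamma^k_ij(gamma(tau)) gamma'^i(tau) V^j; h = 1/2; intermediate values shown to 6 dp
curve data and Christoffel symbols at the stage parameters:
  tau = 0.000000: gamma = (0.125000, -0.500000), gamma' = (-1.000000, -1.000000); Gamma_xxx = 0.000000, Gamma_xxy = 0.000000, Gamma_xyy = 0.000000, Gamma_yxx = 0.000000, Gamma_yxy = 0.000000, Gamma_yyy = 0.000000
  tau = 0.250000: gamma = (-0.093750, -0.750000), gamma' = (-0.750000, -1.000000); Gamma_xxx = 0.000000, Gamma_xxy = 0.000000, Gamma_xyy = 0.000000, Gamma_yxx = 0.000000, Gamma_yxy = 0.000000, Gamma_yyy = 0.000000
  tau = 0.500000: gamma = (-0.250000, -1.000000), gamma' = (-0.500000, -1.000000); Gamma_xxx = 0.000000, Gamma_xxy = 0.000000, Gamma_xyy = 0.000000, Gamma_yxx = 0.000000, Gamma_yxy = 0.000000, Gamma_yyy = 0.000000
  tau = 0.750000: gamma = (-0.343750, -1.250000), gamma' = (-0.250000, -1.000000); Gamma_xxx = 0.000000, Gamma_xxy = 0.000000, Gamma_xyy = 0.000000, Gamma_yxx = 0.000000, Gamma_yxy = 0.000000, Gamma_yyy = 0.000000
  tau = 1.000000: gamma = (-0.375000, -1.500000), gamma' = (0.000000, -1.000000); Gamma_xxx = 0.000000, Gamma_xxy = 0.000000, Gamma_xyy = 0.000000, Gamma_yxx = 0.000000, Gamma_yxy = 0.000000, Gamma_yyy = 0.000000
step 0: V^x = -1.0000, V^y = 1.5000
step 1: k1 = (0.000000, 0.000000), k2 = (0.000000, 0.000000), k3 = (0.000000, 0.000000), k4 = (0.000000, 0.000000); V <- V + (h/6)(k1 + 2k2 + 2k3 + k4): V^x = -1.0000, V^y = 1.5000
step 2: k1 = (0.000000, 0.000000), k2 = (0.000000, 0.000000), k3 = (0.000000, 0.000000), k4 = (0.000000, 0.000000); V <- V + (h/6)(k1 + 2k2 + 2k3 + k4): V^x = -1.0000, V^y = 1.5000

Answer: V^x = -1.0000, V^y = 1.5000


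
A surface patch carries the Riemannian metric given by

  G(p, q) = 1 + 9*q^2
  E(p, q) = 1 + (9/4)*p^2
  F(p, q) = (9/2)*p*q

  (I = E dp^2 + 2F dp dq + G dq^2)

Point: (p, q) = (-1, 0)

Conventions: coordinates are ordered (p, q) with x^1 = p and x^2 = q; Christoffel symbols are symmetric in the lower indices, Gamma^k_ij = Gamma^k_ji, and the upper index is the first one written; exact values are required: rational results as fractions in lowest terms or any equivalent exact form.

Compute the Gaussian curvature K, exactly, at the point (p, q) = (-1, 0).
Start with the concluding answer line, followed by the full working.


Answer: K = 72/169

E = 13/4, F = 0, G = 1, EG - F^2 = 13/4 at the point
E_p = -9/2, E_q = 0, F_p = 0, F_q = -9/2, G_p = 0, G_q = 0
E_qq = 0, F_pq = 9/2, G_pp = 0
K follows from Brioschi's formula, (det M1 - det M2)/(EG - F^2)^2.
M1 = [[-E_qq/2 + F_pq - G_pp/2, E_p/2, F_p - E_q/2], [F_q - G_p/2, E, F], [G_q/2, F, G]] = [[9/2, -9/4, 0], [-9/2, 13/4, 0], [0, 0, 1]]; det M1 = 9/2
M2 = [[0, E_q/2, G_p/2], [E_q/2, E, F], [G_p/2, F, G]] = [[0, 0, 0], [0, 13/4, 0], [0, 0, 1]]; det M2 = 0
det M1 - det M2 = 9/2; K = 9/2 / (13/4)^2 = 72/169


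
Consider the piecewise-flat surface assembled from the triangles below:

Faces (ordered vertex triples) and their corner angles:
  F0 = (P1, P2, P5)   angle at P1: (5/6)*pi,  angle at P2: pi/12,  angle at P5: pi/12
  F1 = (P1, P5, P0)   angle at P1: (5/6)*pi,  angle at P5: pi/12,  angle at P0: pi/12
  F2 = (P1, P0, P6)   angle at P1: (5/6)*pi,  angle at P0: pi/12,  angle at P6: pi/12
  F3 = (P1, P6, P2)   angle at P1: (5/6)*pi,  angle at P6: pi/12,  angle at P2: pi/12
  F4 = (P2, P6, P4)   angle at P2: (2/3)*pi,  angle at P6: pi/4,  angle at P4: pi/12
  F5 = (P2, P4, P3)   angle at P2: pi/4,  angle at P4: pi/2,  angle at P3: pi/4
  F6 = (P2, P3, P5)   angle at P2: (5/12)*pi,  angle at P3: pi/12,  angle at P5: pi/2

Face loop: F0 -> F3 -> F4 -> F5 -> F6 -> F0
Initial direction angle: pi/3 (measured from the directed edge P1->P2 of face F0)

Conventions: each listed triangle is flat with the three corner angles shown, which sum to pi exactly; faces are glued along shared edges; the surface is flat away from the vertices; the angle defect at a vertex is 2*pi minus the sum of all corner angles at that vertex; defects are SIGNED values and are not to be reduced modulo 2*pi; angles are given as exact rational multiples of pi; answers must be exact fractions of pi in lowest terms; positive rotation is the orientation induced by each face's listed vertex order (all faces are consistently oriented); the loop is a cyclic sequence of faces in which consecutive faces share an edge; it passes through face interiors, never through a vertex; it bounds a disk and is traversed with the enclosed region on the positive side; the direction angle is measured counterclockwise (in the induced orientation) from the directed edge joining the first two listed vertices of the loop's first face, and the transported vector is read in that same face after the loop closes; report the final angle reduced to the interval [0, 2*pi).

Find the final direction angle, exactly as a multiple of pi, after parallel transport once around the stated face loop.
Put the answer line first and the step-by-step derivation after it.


Answer: final direction angle = (5/6)*pi

enclosed vertex P2: corner angles sum to (3/2)*pi, defect = 2*pi - (3/2)*pi = pi/2
adding the enclosed defects to the starting angle (mod 2*pi, induced orientation) gives the holonomy
final angle = pi/3 + pi/2 = (5/6)*pi (mod 2*pi)


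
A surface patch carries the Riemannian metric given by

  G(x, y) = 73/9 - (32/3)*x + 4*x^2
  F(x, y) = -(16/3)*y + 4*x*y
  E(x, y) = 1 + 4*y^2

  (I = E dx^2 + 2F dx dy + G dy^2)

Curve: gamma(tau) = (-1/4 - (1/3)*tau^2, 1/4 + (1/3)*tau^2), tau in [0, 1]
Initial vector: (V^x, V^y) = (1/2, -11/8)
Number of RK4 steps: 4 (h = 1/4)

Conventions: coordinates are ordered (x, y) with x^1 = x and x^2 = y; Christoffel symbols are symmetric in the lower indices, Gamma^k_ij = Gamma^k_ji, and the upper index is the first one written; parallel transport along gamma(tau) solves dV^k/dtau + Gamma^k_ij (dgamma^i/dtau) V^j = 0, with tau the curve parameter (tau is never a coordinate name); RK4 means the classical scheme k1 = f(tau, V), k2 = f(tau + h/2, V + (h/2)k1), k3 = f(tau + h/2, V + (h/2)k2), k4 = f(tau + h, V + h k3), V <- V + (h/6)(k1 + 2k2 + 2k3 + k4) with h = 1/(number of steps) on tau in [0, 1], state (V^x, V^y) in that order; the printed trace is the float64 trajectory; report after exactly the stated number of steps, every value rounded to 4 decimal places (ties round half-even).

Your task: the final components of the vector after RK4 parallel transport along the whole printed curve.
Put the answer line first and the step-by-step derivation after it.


Answer: V^x = 0.4344, V^y = -1.0903

gamma'(tau) = (-(2/3)*tau, (2/3)*tau); f(tau, V)^k = -Gamma^k_ij(gamma(tau)) gamma'^i(tau) V^j; h = 1/4; intermediate values shown to 6 dp
curve data and Christoffel symbols at the stage parameters:
  tau = 0.000000: gamma = (-0.250000, 0.250000), gamma' = (0.000000, 0.000000); Gamma_xxx = 0.000000, Gamma_xxy = 0.088670, Gamma_xyy = 0.000000, Gamma_yxx = 0.000000, Gamma_yxy = -0.561576, Gamma_yyy = 0.000000
  tau = 0.125000: gamma = (-0.255208, 0.255208), gamma' = (-0.083333, 0.083333); Gamma_xxx = 0.000000, Gamma_xxy = 0.089907, Gamma_xyy = 0.000000, Gamma_yxx = 0.000000, Gamma_yxy = -0.559622, Gamma_yyy = 0.000000
  tau = 0.250000: gamma = (-0.270833, 0.270833), gamma' = (-0.166667, 0.166667); Gamma_xxx = 0.000000, Gamma_xxy = 0.093497, Gamma_xyy = 0.000000, Gamma_yxx = 0.000000, Gamma_yxy = -0.553791, Gamma_yyy = 0.000000
  tau = 0.375000: gamma = (-0.296875, 0.296875), gamma' = (-0.250000, 0.250000); Gamma_xxx = 0.000000, Gamma_xxy = 0.099100, Gamma_xyy = 0.000000, Gamma_yxx = 0.000000, Gamma_yxy = -0.544180, Gamma_yyy = 0.000000
  tau = 0.500000: gamma = (-0.333333, 0.333333), gamma' = (-0.333333, 0.333333); Gamma_xxx = 0.000000, Gamma_xxy = 0.106195, Gamma_xyy = 0.000000, Gamma_yxx = 0.000000, Gamma_yxy = -0.530973, Gamma_yyy = 0.000000
  tau = 0.625000: gamma = (-0.380208, 0.380208), gamma' = (-0.416667, 0.416667); Gamma_xxx = 0.000000, Gamma_xxy = 0.114150, Gamma_xyy = 0.000000, Gamma_yxx = 0.000000, Gamma_yxy = -0.514456, Gamma_yyy = 0.000000
  tau = 0.750000: gamma = (-0.437500, 0.437500), gamma' = (-0.500000, 0.500000); Gamma_xxx = 0.000000, Gamma_xxy = 0.122300, Gamma_xyy = 0.000000, Gamma_yxx = 0.000000, Gamma_yxy = -0.495025, Gamma_yyy = 0.000000
  tau = 0.875000: gamma = (-0.505208, 0.505208), gamma' = (-0.583333, 0.583333); Gamma_xxx = 0.000000, Gamma_xxy = 0.130025, Gamma_xyy = 0.000000, Gamma_yxx = 0.000000, Gamma_yxy = -0.473184, Gamma_yyy = 0.000000
  tau = 1.000000: gamma = (-0.583333, 0.583333), gamma' = (-0.666667, 0.666667); Gamma_xxx = 0.000000, Gamma_xxy = 0.136808, Gamma_xyy = 0.000000, Gamma_yxx = 0.000000, Gamma_yxy = -0.449511, Gamma_yyy = 0.000000
step 0: V^x = 0.5000, V^y = -1.3750
step 1: k1 = (0.000000, 0.000000), k2 = (-0.014048, 0.087441), k3 = (-0.013953, 0.086849), k4 = (-0.028825, 0.170734); V <- V + (h/6)(k1 + 2k2 + 2k3 + k4): V^x = 0.4965, V^y = -1.3534
step 2: k1 = (-0.028826, 0.170736), k2 = (-0.045211, 0.248266), k3 = (-0.044921, 0.246669), k4 = (-0.062900, 0.314501); V <- V + (h/6)(k1 + 2k2 + 2k3 + k4): V^x = 0.4851, V^y = -1.2919
step 3: k1 = (-0.062904, 0.314519), k2 = (-0.082276, 0.370806), k3 = (-0.081826, 0.368778), k4 = (-0.101777, 0.411955); V <- V + (h/6)(k1 + 2k2 + 2k3 + k4): V^x = 0.4646, V^y = -1.2000
step 4: k1 = (-0.101790, 0.412008), k2 = (-0.121385, 0.441740), k3 = (-0.120917, 0.440038), k4 = (-0.139029, 0.456810); V <- V + (h/6)(k1 + 2k2 + 2k3 + k4): V^x = 0.4344, V^y = -1.0903


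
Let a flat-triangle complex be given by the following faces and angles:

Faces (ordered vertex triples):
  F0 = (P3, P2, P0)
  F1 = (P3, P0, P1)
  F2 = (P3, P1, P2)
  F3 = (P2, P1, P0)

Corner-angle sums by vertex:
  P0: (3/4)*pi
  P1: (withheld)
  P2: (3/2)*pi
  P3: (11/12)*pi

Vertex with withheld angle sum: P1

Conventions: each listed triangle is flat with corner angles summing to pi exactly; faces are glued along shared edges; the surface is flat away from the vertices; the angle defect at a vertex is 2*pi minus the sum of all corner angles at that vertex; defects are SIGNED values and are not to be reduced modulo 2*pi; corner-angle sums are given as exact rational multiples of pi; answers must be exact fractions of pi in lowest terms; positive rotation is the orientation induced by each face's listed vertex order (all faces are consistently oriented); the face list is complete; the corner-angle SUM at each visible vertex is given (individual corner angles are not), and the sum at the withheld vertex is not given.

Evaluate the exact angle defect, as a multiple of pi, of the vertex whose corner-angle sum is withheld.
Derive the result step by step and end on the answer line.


V = 4, E = 6, F = 4; chi = V - E + F = 2
Gauss-Bonnet: total defect = 2*pi*chi = 4*pi; visible defects sum to (17/6)*pi

Answer: defect(P1) = (7/6)*pi


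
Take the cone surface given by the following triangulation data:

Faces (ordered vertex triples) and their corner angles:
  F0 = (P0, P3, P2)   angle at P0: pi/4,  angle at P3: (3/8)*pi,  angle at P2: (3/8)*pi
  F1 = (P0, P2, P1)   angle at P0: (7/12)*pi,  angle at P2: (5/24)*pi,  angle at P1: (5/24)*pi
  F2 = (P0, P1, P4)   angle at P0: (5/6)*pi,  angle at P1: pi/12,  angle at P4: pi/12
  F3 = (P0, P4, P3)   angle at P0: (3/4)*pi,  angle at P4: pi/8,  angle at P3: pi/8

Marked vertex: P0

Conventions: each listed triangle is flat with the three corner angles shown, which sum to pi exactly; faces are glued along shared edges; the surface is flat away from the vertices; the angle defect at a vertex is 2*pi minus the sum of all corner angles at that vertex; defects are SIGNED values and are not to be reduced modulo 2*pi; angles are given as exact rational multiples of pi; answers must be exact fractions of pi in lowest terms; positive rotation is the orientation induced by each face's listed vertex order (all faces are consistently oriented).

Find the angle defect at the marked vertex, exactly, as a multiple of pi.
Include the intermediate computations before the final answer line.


Sum of corner angles at P0: (29/12)*pi
defect = 2*pi - (29/12)*pi

Answer: defect(P0) = (-5/12)*pi


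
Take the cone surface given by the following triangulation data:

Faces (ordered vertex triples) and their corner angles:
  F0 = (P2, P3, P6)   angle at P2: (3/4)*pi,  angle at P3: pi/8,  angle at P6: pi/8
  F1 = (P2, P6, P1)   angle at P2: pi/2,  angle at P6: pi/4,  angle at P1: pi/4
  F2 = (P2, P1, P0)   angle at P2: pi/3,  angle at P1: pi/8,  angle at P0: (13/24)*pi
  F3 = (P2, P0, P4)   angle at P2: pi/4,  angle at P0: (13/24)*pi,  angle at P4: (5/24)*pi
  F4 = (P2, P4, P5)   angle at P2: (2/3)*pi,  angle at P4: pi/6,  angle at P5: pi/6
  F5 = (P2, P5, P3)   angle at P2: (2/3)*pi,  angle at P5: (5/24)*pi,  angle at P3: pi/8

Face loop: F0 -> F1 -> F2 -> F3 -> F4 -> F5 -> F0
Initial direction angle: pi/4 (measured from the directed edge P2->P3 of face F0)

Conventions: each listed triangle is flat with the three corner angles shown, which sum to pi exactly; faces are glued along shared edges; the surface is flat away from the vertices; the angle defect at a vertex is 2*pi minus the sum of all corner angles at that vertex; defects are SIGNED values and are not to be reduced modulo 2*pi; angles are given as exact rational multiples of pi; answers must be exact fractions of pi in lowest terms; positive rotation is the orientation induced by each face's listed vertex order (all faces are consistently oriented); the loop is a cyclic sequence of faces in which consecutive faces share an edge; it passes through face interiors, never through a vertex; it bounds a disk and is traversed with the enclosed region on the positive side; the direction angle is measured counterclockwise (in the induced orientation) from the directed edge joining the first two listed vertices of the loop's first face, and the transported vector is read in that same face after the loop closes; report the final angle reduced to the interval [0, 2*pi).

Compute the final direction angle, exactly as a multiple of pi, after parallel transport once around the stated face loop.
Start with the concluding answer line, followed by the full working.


Answer: final direction angle = (13/12)*pi

enclosed vertex P2: corner angles sum to (19/6)*pi, defect = 2*pi - (19/6)*pi = (-7/6)*pi
final direction = starting direction + enclosed defect total, reduced mod 2*pi (induced orientation)
final angle = pi/4 - (7/6)*pi = (13/12)*pi (mod 2*pi)


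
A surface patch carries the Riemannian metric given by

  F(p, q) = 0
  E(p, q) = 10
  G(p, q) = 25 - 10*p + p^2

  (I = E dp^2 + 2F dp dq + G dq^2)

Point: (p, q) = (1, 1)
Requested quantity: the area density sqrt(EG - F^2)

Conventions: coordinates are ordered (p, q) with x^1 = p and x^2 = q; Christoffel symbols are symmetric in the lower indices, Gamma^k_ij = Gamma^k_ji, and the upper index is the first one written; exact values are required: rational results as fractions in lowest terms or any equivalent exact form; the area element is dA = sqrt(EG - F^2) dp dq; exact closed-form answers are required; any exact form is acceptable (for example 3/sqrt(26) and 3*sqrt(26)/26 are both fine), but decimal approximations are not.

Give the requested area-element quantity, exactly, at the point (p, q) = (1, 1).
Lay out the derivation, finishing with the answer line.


E = 10, F = 0, G = 16; EG - F^2 = 160

Answer: sqrt(EG - F^2) = 4*sqrt(10)


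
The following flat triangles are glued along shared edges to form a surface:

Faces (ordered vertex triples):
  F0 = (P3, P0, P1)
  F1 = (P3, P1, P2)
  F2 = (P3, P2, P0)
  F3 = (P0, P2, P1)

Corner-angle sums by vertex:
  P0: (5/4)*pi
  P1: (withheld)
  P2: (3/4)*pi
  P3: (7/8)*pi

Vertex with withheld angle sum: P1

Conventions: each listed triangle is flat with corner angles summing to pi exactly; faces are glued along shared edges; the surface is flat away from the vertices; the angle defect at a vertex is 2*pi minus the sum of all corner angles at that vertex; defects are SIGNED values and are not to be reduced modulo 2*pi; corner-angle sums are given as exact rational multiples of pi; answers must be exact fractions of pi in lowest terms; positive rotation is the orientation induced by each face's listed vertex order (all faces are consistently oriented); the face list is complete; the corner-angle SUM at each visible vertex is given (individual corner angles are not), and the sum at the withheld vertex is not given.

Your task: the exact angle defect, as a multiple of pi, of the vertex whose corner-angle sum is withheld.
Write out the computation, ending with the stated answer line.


V = 4, E = 6, F = 4; chi = V - E + F = 2
Gauss-Bonnet: total defect = 2*pi*chi = 4*pi; visible defects sum to (25/8)*pi

Answer: defect(P1) = (7/8)*pi


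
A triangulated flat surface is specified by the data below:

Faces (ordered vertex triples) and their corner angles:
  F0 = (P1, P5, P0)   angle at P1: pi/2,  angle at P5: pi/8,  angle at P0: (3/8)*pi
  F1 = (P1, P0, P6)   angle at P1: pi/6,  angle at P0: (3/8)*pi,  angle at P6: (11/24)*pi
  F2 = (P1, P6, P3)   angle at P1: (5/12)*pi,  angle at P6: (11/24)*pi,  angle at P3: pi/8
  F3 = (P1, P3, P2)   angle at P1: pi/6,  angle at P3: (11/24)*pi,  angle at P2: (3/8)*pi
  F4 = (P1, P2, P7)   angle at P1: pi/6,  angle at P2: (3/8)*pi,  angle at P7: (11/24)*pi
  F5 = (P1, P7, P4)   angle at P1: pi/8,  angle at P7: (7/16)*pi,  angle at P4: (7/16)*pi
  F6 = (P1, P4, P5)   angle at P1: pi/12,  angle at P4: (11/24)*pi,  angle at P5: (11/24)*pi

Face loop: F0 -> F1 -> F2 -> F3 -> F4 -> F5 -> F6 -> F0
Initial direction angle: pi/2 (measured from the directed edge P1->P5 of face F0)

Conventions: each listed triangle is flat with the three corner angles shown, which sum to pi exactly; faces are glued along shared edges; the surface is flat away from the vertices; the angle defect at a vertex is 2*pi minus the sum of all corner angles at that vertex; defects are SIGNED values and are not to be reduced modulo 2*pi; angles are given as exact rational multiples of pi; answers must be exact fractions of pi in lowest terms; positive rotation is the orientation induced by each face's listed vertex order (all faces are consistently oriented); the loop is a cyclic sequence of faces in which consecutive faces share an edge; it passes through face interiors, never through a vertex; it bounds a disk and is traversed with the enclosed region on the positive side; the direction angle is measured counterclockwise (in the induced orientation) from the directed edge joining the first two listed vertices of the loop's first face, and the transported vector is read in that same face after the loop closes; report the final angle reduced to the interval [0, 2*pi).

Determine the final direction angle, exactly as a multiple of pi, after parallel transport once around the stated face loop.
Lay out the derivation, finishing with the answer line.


enclosed vertex P1: corner angles sum to (13/8)*pi, defect = 2*pi - (13/8)*pi = (3/8)*pi
summing the enclosed defects onto the initial angle, mod 2*pi in the induced orientation:
final angle = pi/2 + (3/8)*pi = (7/8)*pi (mod 2*pi)

Answer: final direction angle = (7/8)*pi


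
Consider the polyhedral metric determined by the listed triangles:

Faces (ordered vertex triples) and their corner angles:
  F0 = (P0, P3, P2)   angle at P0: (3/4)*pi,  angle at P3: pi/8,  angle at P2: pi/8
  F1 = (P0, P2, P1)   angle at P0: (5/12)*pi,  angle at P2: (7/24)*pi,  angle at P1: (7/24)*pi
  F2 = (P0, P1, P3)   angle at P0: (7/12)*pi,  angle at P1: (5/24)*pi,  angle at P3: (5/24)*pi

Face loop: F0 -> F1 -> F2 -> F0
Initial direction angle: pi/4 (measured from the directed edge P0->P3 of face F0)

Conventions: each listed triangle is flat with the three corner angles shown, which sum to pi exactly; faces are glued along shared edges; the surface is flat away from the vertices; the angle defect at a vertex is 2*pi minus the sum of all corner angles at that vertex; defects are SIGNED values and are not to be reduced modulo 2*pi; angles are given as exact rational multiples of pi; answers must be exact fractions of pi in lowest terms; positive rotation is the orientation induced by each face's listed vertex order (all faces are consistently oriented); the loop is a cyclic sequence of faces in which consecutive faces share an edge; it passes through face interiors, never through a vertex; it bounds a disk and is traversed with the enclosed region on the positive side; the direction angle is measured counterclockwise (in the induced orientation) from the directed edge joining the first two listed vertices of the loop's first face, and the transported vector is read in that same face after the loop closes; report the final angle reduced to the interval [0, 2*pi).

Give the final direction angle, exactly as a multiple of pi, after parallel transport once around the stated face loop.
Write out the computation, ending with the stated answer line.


enclosed vertex P0: corner angles sum to (7/4)*pi, defect = 2*pi - (7/4)*pi = pi/4
adding the enclosed defects to the starting angle (mod 2*pi, induced orientation) gives the holonomy
final angle = pi/4 + pi/4 = pi/2 (mod 2*pi)

Answer: final direction angle = pi/2


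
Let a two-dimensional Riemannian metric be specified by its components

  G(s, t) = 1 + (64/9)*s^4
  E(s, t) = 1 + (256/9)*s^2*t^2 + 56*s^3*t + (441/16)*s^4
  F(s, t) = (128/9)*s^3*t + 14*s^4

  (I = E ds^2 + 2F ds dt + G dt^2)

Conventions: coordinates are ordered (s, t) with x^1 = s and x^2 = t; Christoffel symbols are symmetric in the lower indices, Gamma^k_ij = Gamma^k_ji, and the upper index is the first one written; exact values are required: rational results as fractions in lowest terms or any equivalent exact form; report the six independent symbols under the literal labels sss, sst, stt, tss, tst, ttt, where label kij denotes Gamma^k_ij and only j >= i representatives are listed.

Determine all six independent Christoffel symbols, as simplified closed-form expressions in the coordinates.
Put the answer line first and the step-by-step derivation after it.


Answer: Gamma_sss = (7938*s^3 + 12096*s^2*t + 4096*s*t^2)/(4993*s^4 + 8064*s^3*t + 4096*s^2*t^2 + 144), Gamma_sst = (4032*s^3 + 4096*s^2*t)/(4993*s^4 + 8064*s^3*t + 4096*s^2*t^2 + 144), Gamma_stt = 0, Gamma_tss = (4032*s^3 + 2048*s^2*t)/(4993*s^4 + 8064*s^3*t + 4096*s^2*t^2 + 144), Gamma_tst = 2048*s^3/(4993*s^4 + 8064*s^3*t + 4096*s^2*t^2 + 144), Gamma_ttt = 0

E = 1 + (256/9)*s^2*t^2 + 56*s^3*t + (441/16)*s^4; F = (128/9)*s^3*t + 14*s^4; G = 1 + (64/9)*s^4
Gamma^k_ij = (1/2) g^{kl} (d_i g_jl + d_j g_il - d_l g_ij), with g^inv = (1/(EG-F^2)) [[G, -F], [-F, E]]
first partials: E_s = (512/9)*s*t^2 + 168*s^2*t + (441/4)*s^3, E_t = (512/9)*s^2*t + 56*s^3, F_s = (128/3)*s^2*t + 56*s^3, F_t = (128/9)*s^3, G_s = (256/9)*s^3, G_t = 0
D = EG - F^2 = 1 + (256/9)*s^2*t^2 + 56*s^3*t + (4993/144)*s^4
expanded: Gamma^s_ss = (G E_s - 2F F_s + F E_t)/(2D), Gamma^s_st = (G E_t - F G_s)/(2D), Gamma^s_tt = (2G F_t - G G_s - F G_t)/(2D), Gamma^t_ss = (2E F_s - E E_t - F E_s)/(2D), Gamma^t_st = (E G_s - F E_t)/(2D), Gamma^t_tt = (E G_t - 2F F_t + F G_s)/(2D); substitute and cancel common factors


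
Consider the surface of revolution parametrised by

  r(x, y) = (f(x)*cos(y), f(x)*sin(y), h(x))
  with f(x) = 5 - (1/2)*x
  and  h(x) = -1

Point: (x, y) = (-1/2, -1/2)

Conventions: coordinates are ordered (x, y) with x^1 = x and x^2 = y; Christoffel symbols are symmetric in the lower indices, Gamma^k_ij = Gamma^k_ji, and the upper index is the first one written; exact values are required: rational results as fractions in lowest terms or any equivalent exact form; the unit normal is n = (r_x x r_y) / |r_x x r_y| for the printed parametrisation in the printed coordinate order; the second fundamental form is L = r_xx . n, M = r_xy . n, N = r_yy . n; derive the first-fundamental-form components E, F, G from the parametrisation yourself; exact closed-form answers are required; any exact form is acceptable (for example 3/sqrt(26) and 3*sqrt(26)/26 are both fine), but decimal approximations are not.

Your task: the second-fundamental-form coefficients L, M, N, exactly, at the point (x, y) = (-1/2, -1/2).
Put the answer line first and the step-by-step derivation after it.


Answer: L = 0, M = 0, N = 0

f = 21/4, f' = -1/2, f'' = 0, h' = 0, h'' = 0
E = 1/4, F = 0, G = 441/16; answer radicand W^2 = 1/4
unnormalised second-form numerators: l = 0, m = 0, n = 0; L = l/sqrt(1/4), and similarly M = m/sqrt(W^2), N = n/sqrt(W^2)


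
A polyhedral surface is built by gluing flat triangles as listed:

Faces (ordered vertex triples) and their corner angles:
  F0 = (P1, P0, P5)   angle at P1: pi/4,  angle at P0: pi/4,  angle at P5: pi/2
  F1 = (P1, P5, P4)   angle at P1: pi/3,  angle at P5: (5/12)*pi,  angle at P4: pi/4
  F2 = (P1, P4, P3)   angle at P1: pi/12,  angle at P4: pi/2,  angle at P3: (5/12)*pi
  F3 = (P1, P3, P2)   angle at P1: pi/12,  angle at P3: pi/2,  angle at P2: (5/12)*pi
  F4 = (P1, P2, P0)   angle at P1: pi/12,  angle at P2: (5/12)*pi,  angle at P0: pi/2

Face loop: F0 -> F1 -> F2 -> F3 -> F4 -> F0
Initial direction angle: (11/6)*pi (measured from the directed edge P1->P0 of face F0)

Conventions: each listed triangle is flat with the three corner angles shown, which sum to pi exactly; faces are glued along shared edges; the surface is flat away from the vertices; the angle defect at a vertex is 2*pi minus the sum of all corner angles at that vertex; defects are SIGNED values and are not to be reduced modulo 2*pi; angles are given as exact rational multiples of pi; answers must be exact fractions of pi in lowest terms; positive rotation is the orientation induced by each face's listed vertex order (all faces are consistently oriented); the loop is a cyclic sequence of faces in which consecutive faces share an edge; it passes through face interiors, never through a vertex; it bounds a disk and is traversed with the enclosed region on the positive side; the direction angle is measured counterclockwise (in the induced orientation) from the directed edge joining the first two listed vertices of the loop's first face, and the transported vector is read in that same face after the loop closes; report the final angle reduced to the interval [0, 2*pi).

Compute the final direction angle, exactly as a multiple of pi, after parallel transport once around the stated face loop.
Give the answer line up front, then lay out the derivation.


Answer: final direction angle = pi

enclosed vertex P1: corner angles sum to (5/6)*pi, defect = 2*pi - (5/6)*pi = (7/6)*pi
adding the enclosed defects to the starting angle (mod 2*pi, induced orientation) gives the holonomy
final angle = (11/6)*pi + (7/6)*pi = pi (mod 2*pi)


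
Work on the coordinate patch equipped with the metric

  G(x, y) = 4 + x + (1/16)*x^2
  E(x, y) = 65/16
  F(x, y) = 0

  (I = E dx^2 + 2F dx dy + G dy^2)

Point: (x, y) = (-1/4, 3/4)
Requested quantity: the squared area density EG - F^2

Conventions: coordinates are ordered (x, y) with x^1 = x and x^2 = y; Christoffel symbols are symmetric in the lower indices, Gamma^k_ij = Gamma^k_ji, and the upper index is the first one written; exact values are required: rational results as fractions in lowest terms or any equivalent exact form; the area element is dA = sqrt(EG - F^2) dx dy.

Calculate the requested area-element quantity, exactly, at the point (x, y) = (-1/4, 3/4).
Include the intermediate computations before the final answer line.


E = 65/16, F = 0, G = 961/256; EG - F^2 = 62465/4096

Answer: EG - F^2 = 62465/4096


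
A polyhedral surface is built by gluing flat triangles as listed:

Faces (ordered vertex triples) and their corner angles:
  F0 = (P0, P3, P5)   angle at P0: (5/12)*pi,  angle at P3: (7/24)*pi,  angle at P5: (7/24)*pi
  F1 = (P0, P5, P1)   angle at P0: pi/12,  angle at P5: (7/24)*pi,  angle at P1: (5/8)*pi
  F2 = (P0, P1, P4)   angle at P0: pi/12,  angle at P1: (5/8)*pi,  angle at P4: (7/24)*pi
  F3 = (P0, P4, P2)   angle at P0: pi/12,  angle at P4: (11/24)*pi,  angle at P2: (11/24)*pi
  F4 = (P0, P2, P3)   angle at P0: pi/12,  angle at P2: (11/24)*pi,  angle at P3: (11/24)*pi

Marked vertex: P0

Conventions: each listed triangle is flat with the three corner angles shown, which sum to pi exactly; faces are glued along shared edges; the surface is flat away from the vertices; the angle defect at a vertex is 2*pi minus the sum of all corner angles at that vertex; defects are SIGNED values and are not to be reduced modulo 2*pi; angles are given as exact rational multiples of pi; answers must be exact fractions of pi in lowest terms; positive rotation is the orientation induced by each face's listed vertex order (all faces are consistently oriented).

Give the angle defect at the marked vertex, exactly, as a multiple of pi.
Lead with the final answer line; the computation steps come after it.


Answer: defect(P0) = (5/4)*pi

Sum of corner angles at P0: (3/4)*pi
defect = 2*pi - (3/4)*pi


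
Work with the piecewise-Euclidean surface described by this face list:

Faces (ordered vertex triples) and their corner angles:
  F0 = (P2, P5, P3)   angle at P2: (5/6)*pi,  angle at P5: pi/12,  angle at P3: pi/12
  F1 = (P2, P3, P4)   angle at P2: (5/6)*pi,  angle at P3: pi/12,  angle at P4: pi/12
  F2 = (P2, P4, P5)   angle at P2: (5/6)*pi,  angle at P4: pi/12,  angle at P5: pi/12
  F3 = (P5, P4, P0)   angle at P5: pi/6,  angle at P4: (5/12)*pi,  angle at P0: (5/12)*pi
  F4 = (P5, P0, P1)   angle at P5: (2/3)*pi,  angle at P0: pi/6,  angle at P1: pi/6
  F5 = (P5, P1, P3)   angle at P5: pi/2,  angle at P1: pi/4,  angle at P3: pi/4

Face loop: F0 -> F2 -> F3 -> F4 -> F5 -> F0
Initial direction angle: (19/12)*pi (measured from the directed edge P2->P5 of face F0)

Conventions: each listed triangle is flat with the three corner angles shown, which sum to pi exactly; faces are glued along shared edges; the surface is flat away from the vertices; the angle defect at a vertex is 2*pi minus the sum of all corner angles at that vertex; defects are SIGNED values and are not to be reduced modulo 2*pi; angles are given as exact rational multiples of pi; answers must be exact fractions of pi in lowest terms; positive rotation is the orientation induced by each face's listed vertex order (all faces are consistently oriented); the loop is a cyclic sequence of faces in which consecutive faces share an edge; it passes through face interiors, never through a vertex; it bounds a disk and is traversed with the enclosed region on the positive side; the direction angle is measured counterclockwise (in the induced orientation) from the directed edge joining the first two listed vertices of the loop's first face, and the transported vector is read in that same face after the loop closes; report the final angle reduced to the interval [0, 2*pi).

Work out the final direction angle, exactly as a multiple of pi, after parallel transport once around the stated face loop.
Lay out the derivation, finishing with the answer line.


enclosed vertex P5: corner angles sum to (3/2)*pi, defect = 2*pi - (3/2)*pi = pi/2
by Gauss-Bonnet the loop rotates the vector by the enclosed defect sum (positive orientation, mod 2*pi)
final angle = (19/12)*pi + pi/2 = pi/12 (mod 2*pi)

Answer: final direction angle = pi/12


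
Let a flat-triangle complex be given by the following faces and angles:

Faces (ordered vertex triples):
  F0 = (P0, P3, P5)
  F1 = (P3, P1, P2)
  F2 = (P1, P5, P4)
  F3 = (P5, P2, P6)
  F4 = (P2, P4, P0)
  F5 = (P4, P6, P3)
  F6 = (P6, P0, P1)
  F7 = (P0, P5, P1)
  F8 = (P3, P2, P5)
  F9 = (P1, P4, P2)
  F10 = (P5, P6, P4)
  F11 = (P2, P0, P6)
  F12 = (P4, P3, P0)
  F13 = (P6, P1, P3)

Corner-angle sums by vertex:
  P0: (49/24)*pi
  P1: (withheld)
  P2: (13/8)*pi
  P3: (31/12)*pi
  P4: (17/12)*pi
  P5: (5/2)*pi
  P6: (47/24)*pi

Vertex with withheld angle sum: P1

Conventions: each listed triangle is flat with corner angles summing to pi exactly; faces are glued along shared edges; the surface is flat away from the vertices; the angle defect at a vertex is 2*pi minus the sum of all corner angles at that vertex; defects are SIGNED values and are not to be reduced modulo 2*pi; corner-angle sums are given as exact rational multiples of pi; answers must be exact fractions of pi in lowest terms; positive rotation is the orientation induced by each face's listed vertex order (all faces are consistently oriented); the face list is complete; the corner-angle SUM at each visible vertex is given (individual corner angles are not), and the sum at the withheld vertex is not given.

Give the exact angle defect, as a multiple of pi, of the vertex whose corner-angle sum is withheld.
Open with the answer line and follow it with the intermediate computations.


Answer: defect(P1) = pi/8

V = 7, E = 21, F = 14; chi = V - E + F = 0
Gauss-Bonnet: total defect = 2*pi*chi = 0; visible defects sum to -pi/8


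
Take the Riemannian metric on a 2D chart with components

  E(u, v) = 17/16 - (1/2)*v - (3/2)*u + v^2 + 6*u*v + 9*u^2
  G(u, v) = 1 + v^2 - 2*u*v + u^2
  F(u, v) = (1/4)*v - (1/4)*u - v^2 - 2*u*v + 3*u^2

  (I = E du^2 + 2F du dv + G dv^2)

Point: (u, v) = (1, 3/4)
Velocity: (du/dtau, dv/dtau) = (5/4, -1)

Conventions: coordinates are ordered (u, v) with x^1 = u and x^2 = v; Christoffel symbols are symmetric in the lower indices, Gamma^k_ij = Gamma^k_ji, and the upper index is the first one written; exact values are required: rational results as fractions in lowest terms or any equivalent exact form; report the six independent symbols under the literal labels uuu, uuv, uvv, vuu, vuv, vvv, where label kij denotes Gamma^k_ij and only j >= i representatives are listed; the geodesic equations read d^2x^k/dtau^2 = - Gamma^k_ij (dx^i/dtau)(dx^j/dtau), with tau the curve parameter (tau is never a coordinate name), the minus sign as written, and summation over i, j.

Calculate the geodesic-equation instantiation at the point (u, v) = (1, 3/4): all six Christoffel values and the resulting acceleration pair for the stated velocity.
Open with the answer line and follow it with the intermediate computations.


Answer: Gamma_uuu = 56/71, Gamma_uuv = 56/213, Gamma_uvv = -56/213, Gamma_vuu = 4/71, Gamma_vuv = 4/213, Gamma_vvv = -4/213; accelerations (d^2u/dtau^2, d^2v/dtau^2) = (-133/426, -19/852)

E = 53/4, F = 7/8, G = 17/16 at the point
E_u = 21, E_v = 7, F_u = 17/4, F_v = -13/4, G_u = 1/2, G_v = -1/2
EG - F^2 = 213/16;  g^inv = (16/213) * [[17/16, -7/8], [-7/8, 53/4]]
first-kind symbols [ij,l] = (1/2)(d_i g_jl + d_j g_il - d_l g_ij): [uu,u] = E_u/2 = 21/2, [uu,v] = F_u - E_v/2 = 3/4, [uv,u] = E_v/2 = 7/2, [uv,v] = G_u/2 = 1/4, [vv,u] = F_v - G_u/2 = -7/2, [vv,v] = G_v/2 = -1/4
Gamma^u_ij = (G*[ij,u] - F*[ij,v])/(EG - F^2), Gamma^v_ij = (E*[ij,v] - F*[ij,u])/(EG - F^2)
Gamma_uuu = 56/71, Gamma_uuv = 56/213, Gamma_uvv = -56/213, Gamma_vuu = 4/71, Gamma_vuv = 4/213, Gamma_vvv = -4/213
d^2u/dtau^2 = -(Gamma_uuu*(5/4)^2 + 2*Gamma_uuv*(5/4)*(-1) + Gamma_uvv*(-1)^2) = -133/426
d^2v/dtau^2 = -(Gamma_vuu*(5/4)^2 + 2*Gamma_vuv*(5/4)*(-1) + Gamma_vvv*(-1)^2) = -19/852


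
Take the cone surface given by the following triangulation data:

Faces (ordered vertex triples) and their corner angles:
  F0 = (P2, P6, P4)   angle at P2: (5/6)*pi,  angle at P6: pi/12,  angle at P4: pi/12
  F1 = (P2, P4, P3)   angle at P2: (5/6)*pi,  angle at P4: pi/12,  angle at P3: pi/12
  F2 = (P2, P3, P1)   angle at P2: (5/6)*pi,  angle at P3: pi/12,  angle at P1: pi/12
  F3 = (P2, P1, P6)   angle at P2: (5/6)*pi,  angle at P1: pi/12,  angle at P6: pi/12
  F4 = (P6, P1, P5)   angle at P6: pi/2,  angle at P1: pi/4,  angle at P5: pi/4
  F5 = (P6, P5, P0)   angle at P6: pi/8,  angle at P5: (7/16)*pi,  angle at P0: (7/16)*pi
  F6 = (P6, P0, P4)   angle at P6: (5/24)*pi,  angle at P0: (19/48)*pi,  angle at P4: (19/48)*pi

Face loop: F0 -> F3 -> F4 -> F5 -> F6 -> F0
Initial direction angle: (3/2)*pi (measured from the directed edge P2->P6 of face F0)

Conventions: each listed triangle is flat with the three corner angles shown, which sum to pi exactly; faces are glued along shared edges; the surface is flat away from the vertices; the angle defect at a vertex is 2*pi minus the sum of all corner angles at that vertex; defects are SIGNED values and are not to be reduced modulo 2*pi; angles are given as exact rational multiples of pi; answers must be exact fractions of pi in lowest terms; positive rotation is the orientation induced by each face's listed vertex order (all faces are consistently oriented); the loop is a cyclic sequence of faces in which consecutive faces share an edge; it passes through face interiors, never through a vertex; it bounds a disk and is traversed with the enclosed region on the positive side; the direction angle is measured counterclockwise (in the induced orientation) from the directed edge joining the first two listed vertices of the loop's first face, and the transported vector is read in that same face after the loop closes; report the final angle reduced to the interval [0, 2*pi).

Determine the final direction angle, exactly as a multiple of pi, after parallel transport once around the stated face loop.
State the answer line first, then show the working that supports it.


Answer: final direction angle = pi/2

enclosed vertex P6: corner angles sum to pi, defect = 2*pi - pi = pi
final direction = starting direction + enclosed defect total, reduced mod 2*pi (induced orientation)
final angle = (3/2)*pi + pi = pi/2 (mod 2*pi)


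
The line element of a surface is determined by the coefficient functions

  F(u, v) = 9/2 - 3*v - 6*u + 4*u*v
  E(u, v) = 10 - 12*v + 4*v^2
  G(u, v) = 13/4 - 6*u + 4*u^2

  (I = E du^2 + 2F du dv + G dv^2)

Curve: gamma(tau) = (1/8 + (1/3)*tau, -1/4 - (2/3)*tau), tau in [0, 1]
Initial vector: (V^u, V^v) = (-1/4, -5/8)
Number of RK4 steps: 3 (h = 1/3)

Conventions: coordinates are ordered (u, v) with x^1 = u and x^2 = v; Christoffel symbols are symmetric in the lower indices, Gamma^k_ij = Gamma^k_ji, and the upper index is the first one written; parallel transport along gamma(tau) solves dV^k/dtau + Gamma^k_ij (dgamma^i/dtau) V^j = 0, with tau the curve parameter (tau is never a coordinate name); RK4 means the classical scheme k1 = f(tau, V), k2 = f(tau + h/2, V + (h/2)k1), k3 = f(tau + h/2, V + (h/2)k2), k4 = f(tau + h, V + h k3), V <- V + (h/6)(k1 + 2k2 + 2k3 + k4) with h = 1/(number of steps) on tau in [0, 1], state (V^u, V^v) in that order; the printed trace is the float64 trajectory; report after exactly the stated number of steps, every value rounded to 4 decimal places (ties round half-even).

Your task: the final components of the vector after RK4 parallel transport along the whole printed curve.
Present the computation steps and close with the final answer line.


gamma'(tau) = (1/3, -2/3); f(tau, V)^k = -Gamma^k_ij(gamma(tau)) gamma'^i(tau) V^j; h = 1/3; intermediate values shown to 6 dp
curve data and Christoffel symbols at the stage parameters:
  tau = 0.000000: gamma = (0.125000, -0.250000), gamma' = (0.333333, -0.666667); Gamma_uuu = 0.000000, Gamma_uuv = -0.472574, Gamma_uvv = 0.000000, Gamma_vuu = 0.000000, Gamma_vuv = -0.168776, Gamma_vvv = 0.000000
  tau = 0.166667: gamma = (0.180556, -0.361111), gamma' = (0.333333, -0.666667); Gamma_uuu = 0.000000, Gamma_uuv = -0.460899, Gamma_uvv = 0.000000, Gamma_vuu = 0.000000, Gamma_vuv = -0.141021, Gamma_vvv = 0.000000
  tau = 0.333333: gamma = (0.236111, -0.472222), gamma' = (0.333333, -0.666667); Gamma_uuu = 0.000000, Gamma_uuv = -0.447851, Gamma_uvv = 0.000000, Gamma_vuu = 0.000000, Gamma_vuv = -0.116694, Gamma_vvv = 0.000000
  tau = 0.500000: gamma = (0.291667, -0.583333), gamma' = (0.333333, -0.666667); Gamma_uuu = 0.000000, Gamma_uuv = -0.433996, Gamma_uvv = 0.000000, Gamma_vuu = 0.000000, Gamma_vuv = -0.095479, Gamma_vvv = 0.000000
  tau = 0.666667: gamma = (0.347222, -0.694444), gamma' = (0.333333, -0.666667); Gamma_uuu = 0.000000, Gamma_uuv = -0.419763, Gamma_uvv = 0.000000, Gamma_vuu = 0.000000, Gamma_vuv = -0.077045, Gamma_vvv = 0.000000
  tau = 0.833333: gamma = (0.402778, -0.805556), gamma' = (0.333333, -0.666667); Gamma_uuu = 0.000000, Gamma_uuv = -0.405469, Gamma_uvv = 0.000000, Gamma_vuu = 0.000000, Gamma_vuv = -0.061065, Gamma_vvv = 0.000000
  tau = 1.000000: gamma = (0.458333, -0.916667), gamma' = (0.333333, -0.666667); Gamma_uuu = 0.000000, Gamma_uuv = -0.391341, Gamma_uvv = 0.000000, Gamma_vuu = 0.000000, Gamma_vuv = -0.047231, Gamma_vvv = 0.000000
step 0: V^u = -0.2500, V^v = -0.6250
step 1: k1 = (-0.019691, -0.007032), k2 = (-0.018376, -0.005622), k3 = (-0.018407, -0.005632), k4 = (-0.017109, -0.004458); V <- V + (h/6)(k1 + 2k2 + 2k3 + k4): V^u = -0.2561, V^v = -0.6269
step 2: k1 = (-0.017112, -0.004459), k2 = (-0.015865, -0.003490), k3 = (-0.015902, -0.003498), k4 = (-0.014718, -0.002701); V <- V + (h/6)(k1 + 2k2 + 2k3 + k4): V^u = -0.2614, V^v = -0.6281
step 3: k1 = (-0.014720, -0.002702), k2 = (-0.013617, -0.002051), k3 = (-0.013652, -0.002056), k4 = (-0.012626, -0.001524); V <- V + (h/6)(k1 + 2k2 + 2k3 + k4): V^u = -0.2660, V^v = -0.6288

Answer: V^u = -0.2660, V^v = -0.6288
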